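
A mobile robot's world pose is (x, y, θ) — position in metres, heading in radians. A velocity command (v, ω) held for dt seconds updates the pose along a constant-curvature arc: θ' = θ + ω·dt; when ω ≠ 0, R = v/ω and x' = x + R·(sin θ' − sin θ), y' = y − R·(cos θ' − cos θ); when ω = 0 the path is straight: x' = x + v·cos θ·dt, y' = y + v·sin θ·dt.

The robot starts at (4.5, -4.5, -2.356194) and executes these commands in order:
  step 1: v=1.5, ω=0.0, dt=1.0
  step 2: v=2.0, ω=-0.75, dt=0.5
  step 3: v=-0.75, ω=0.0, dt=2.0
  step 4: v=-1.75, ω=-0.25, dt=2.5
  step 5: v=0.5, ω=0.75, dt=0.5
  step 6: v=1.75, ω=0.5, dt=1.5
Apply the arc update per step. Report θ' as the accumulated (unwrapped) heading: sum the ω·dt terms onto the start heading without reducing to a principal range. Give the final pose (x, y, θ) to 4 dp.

step 1: θ'=-2.3562 (straight) → pose (3.4393, -5.5607, -2.3562)
step 2: θ'=-2.7312 (R=-2.6667) → pose (2.6177, -6.1203, -2.7312)
step 3: θ'=-2.7312 (straight) → pose (3.9931, -5.5218, -2.7312)
step 4: θ'=-3.3562 (R=7.0000) → pose (8.2766, -5.1011, -3.3562)
step 5: θ'=-2.9812 (R=0.6667) → pose (8.0282, -5.0944, -2.9812)
step 6: θ'=-2.2312 (R=3.5000) → pose (5.8231, -6.4024, -2.2312)

(5.8231, -6.4024, -2.2312)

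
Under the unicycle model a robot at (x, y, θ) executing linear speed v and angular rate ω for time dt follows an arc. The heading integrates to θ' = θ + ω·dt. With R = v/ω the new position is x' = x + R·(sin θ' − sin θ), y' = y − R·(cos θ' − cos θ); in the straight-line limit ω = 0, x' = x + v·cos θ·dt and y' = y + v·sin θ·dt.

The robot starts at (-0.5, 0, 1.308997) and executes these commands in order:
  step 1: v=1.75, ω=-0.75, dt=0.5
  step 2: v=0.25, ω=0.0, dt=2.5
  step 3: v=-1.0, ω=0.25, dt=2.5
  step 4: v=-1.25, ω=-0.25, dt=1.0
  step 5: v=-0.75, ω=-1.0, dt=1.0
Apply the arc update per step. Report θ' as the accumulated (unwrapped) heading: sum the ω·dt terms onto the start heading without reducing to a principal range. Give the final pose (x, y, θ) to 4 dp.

(-1.2006, -2.8007, 0.3090)

step 1: θ'=0.9340 (R=-2.3333) → pose (-0.1222, 0.7835, 0.9340)
step 2: θ'=0.9340 (straight) → pose (0.2495, 1.2860, 0.9340)
step 3: θ'=1.5590 (R=-4.0000) → pose (-0.5342, -1.0453, 1.5590)
step 4: θ'=1.3090 (R=5.0000) → pose (-0.7043, -2.2804, 1.3090)
step 5: θ'=0.3090 (R=0.7500) → pose (-1.2006, -2.8007, 0.3090)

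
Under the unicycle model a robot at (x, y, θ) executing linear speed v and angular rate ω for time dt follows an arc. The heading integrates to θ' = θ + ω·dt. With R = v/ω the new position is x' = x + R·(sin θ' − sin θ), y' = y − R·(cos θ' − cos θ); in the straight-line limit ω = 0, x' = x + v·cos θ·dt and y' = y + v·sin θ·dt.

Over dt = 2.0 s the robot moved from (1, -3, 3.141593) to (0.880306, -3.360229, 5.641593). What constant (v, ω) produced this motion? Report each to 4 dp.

Δθ = 5.641593 − 3.141593 = 2.500000
ω = Δθ/dt = 2.500000/2.0 = 1.2500
R = −Δy/(cos θ' − cos θ) = 0.2000
v = R·ω = 0.2000·1.2500 = 0.2500

v = 0.2500, ω = 1.2500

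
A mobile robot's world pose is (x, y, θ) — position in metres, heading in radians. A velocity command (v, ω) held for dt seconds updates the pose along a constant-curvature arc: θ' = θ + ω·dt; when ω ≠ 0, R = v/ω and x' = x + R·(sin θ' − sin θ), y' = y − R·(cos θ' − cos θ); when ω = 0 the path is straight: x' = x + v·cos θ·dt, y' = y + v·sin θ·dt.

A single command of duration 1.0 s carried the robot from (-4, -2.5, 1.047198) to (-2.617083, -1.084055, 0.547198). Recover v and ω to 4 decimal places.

Δθ = 0.547198 − 1.047198 = -0.500000
ω = Δθ/dt = -0.500000/1.0 = -0.5000
R = −Δy/(cos θ' − cos θ) = -4.0000
v = R·ω = -4.0000·-0.5000 = 2.0000

v = 2.0000, ω = -0.5000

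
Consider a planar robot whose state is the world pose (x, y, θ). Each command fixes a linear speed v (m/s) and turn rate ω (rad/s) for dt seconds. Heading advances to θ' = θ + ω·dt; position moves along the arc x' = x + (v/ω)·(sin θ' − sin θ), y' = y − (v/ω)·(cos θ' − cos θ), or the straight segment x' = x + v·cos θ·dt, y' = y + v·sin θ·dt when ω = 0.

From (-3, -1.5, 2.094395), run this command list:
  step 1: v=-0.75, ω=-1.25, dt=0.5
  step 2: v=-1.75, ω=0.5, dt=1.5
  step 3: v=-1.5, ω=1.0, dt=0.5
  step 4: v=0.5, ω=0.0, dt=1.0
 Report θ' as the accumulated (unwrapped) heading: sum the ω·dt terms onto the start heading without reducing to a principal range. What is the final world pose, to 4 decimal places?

step 1: θ'=1.4694 (R=0.6000) → pose (-2.9227, -1.8607, 1.4694)
step 2: θ'=2.2194 (R=-3.5000) → pose (-2.2299, -4.3293, 2.2194)
step 3: θ'=2.7194 (R=-1.5000) → pose (-1.6492, -4.7915, 2.7194)
step 4: θ'=2.7194 (straight) → pose (-2.1053, -4.5866, 2.7194)

(-2.1053, -4.5866, 2.7194)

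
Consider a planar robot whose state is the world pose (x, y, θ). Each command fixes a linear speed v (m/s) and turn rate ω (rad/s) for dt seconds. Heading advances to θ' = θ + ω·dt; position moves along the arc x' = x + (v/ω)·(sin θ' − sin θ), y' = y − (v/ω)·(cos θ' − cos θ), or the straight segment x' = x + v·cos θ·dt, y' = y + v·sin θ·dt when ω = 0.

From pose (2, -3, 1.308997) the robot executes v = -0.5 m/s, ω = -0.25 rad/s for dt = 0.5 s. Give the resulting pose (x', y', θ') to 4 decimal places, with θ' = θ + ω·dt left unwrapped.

(1.9204, -3.2368, 1.1840)

θ' = 1.3090 + -0.25·0.5 = 1.1840
R = v/ω = -0.5/-0.25 = 2.0000
x' = 2 + 2.0000·(sin 1.1840 − sin 1.3090) = 1.9204
y' = -3 − 2.0000·(cos 1.1840 − cos 1.3090) = -3.2368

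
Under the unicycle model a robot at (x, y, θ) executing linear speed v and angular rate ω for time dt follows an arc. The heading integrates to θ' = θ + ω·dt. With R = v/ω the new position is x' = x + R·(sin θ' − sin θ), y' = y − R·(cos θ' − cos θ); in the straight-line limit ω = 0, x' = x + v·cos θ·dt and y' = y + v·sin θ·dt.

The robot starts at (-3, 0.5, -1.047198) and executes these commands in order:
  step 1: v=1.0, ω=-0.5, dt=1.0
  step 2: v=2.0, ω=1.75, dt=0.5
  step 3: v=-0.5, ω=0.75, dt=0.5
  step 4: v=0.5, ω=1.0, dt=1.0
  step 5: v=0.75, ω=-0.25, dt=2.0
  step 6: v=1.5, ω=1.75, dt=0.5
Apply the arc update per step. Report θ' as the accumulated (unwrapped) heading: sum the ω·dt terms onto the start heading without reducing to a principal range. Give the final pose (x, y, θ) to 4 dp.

step 1: θ'=-1.5472 (R=-2.0000) → pose (-2.7326, -0.4528, -1.5472)
step 2: θ'=-0.6722 (R=1.1429) → pose (-2.3017, -1.3201, -0.6722)
step 3: θ'=-0.2972 (R=-0.6667) → pose (-2.5216, -1.2043, -0.2972)
step 4: θ'=0.7028 (R=0.5000) → pose (-2.0520, -1.1077, 0.7028)
step 5: θ'=0.2028 (R=-3.0000) → pose (-0.7172, -0.4583, 0.2028)
step 6: θ'=1.0778 (R=0.8571) → pose (-0.1348, -0.0244, 1.0778)

(-0.1348, -0.0244, 1.0778)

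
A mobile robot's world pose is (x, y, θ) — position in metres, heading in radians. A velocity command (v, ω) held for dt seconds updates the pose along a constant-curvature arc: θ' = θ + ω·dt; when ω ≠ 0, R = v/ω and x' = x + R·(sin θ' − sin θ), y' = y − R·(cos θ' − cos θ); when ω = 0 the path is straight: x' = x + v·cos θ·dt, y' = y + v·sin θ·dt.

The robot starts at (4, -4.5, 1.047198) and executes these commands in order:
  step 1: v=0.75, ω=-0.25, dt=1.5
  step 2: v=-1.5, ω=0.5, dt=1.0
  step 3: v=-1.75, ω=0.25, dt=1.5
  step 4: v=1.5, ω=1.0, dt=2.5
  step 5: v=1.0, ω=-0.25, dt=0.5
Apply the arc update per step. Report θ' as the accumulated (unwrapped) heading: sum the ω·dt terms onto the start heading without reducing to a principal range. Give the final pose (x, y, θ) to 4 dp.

(0.2743, -6.7992, 3.9222)

step 1: θ'=0.6722 (R=-3.0000) → pose (4.7300, -3.6526, 0.6722)
step 2: θ'=1.1722 (R=-3.0000) → pose (3.8333, -4.8356, 1.1722)
step 3: θ'=1.5472 (R=-7.0000) → pose (3.2864, -7.3873, 1.5472)
step 4: θ'=4.0472 (R=1.5000) → pose (0.6067, -6.4261, 4.0472)
step 5: θ'=3.9222 (R=-4.0000) → pose (0.2743, -6.7992, 3.9222)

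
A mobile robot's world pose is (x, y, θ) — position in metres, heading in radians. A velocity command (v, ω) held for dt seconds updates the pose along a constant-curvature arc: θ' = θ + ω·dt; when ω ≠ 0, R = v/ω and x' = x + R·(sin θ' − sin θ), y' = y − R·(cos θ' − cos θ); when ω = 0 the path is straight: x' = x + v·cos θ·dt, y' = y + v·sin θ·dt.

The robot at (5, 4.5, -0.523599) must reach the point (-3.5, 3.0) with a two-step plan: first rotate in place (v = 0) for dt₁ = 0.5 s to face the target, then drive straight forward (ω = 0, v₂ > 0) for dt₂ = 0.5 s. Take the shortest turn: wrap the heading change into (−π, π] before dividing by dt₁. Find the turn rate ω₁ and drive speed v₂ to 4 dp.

heading to target = atan2(3−4.5, -3.5−5) = -2.9669
Δθ = wrap(-2.9669 − -0.5236) = -2.4433; ω₁ = Δθ/dt₁ = -4.8866
distance = √((-3.5−5)² + (3−4.5)²) = 8.6313; v₂ = distance/dt₂ = 17.2627

ω₁ = -4.8866, v₂ = 17.2627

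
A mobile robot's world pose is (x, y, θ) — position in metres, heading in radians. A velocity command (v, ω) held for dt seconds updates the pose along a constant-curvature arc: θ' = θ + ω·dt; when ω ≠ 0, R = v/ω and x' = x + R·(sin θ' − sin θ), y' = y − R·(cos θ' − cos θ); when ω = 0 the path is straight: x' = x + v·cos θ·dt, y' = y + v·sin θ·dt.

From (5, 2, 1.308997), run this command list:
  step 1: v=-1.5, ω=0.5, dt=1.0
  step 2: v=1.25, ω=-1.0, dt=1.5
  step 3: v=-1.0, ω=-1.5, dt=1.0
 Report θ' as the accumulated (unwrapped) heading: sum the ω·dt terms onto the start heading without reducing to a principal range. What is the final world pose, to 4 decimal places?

step 1: θ'=1.8090 (R=-3.0000) → pose (4.9825, 0.5157, 1.8090)
step 2: θ'=0.3090 (R=-1.2500) → pose (5.8171, 2.0014, 0.3090)
step 3: θ'=-1.1910 (R=0.6667) → pose (4.9952, 2.3894, -1.1910)

(4.9952, 2.3894, -1.1910)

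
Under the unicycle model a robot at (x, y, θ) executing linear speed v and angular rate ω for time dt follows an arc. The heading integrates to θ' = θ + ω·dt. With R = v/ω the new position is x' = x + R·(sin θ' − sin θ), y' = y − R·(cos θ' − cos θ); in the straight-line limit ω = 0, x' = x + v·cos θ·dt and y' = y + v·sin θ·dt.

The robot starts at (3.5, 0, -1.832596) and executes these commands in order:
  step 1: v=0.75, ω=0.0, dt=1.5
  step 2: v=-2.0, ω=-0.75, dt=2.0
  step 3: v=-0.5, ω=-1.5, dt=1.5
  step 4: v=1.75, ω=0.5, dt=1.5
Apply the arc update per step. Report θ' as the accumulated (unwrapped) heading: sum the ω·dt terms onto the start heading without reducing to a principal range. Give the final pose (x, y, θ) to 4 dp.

(7.6609, 2.5151, -4.8326)

step 1: θ'=-1.8326 (straight) → pose (3.2088, -1.0867, -1.8326)
step 2: θ'=-3.3326 (R=2.6667) → pose (6.2909, 0.8413, -3.3326)
step 3: θ'=-5.5826 (R=0.3333) → pose (6.4425, 0.2592, -5.5826)
step 4: θ'=-4.8326 (R=3.5000) → pose (7.6609, 2.5151, -4.8326)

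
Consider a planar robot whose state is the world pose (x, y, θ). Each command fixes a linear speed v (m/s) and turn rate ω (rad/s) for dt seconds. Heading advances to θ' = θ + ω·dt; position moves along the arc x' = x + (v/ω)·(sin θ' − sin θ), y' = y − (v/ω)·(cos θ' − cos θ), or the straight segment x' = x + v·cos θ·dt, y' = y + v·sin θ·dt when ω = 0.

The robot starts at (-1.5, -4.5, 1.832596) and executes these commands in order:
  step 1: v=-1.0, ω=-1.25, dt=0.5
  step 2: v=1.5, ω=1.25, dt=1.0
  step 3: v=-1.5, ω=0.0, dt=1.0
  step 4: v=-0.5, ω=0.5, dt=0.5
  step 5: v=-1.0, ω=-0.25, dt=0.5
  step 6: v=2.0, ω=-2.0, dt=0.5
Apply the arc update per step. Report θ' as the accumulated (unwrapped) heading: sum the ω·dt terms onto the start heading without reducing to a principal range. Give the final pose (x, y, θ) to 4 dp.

step 1: θ'=1.2076 (R=0.8000) → pose (-1.5249, -4.9913, 1.2076)
step 2: θ'=2.4576 (R=1.2000) → pose (-1.8884, -3.6349, 2.4576)
step 3: θ'=2.4576 (straight) → pose (-0.7258, -4.5827, 2.4576)
step 4: θ'=2.7076 (R=-1.0000) → pose (-0.5144, -4.7150, 2.7076)
step 5: θ'=2.5826 (R=4.0000) → pose (-0.0751, -4.9530, 2.5826)
step 6: θ'=1.5826 (R=-1.0000) → pose (-0.5446, -4.1170, 1.5826)

(-0.5446, -4.1170, 1.5826)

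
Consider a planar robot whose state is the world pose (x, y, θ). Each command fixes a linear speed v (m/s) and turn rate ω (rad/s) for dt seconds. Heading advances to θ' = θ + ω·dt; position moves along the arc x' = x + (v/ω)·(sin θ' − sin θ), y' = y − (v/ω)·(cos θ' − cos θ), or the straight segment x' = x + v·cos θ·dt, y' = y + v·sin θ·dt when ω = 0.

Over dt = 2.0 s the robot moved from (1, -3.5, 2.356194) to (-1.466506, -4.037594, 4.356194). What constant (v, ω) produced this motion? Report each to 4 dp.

v = 1.5000, ω = 1.0000

Δθ = 4.356194 − 2.356194 = 2.000000
ω = Δθ/dt = 2.000000/2.0 = 1.0000
R = Δx/(sin θ' − sin θ) = 1.5000
v = R·ω = 1.5000·1.0000 = 1.5000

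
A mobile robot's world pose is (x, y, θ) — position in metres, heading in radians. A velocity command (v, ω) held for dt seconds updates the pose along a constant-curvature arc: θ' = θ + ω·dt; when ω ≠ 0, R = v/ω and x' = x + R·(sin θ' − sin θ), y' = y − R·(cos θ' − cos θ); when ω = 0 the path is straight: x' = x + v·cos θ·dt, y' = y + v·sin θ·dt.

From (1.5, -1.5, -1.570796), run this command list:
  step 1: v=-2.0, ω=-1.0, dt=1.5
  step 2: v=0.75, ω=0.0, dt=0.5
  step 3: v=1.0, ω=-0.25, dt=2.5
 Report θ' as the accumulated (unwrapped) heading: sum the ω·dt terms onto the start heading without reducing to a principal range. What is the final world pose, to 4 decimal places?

(0.5964, 1.0572, -3.6958)

step 1: θ'=-3.0708 (R=2.0000) → pose (3.3585, 0.4950, -3.0708)
step 2: θ'=-3.0708 (straight) → pose (2.9845, 0.4685, -3.0708)
step 3: θ'=-3.6958 (R=-4.0000) → pose (0.5964, 1.0572, -3.6958)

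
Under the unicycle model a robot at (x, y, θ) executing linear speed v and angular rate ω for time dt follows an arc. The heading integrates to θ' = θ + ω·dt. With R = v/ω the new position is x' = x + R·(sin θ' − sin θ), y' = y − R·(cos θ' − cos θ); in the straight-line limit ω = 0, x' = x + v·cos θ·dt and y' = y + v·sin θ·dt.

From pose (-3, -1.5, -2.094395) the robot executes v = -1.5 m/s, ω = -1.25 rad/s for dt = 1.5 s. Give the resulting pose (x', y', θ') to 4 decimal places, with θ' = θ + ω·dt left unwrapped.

(-1.0770, -1.2882, -3.9694)

θ' = -2.0944 + -1.25·1.5 = -3.9694
R = v/ω = -1.5/-1.25 = 1.2000
x' = -3 + 1.2000·(sin -3.9694 − sin -2.0944) = -1.0770
y' = -1.5 − 1.2000·(cos -3.9694 − cos -2.0944) = -1.2882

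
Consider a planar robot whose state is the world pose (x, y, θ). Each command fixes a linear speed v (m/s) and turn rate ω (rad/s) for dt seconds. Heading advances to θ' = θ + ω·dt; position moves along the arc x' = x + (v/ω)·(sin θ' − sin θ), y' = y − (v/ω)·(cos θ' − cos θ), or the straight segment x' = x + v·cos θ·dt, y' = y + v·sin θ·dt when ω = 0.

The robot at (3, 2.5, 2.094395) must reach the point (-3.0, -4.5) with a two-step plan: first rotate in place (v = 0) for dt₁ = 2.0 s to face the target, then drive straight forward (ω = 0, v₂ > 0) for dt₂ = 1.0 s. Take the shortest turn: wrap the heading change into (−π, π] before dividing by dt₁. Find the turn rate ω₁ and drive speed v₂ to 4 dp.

ω₁ = 0.9547, v₂ = 9.2195

heading to target = atan2(-4.5−2.5, -3−3) = -2.2794
Δθ = wrap(-2.2794 − 2.0944) = 1.9094; ω₁ = Δθ/dt₁ = 0.9547
distance = √((-3−3)² + (-4.5−2.5)²) = 9.2195; v₂ = distance/dt₂ = 9.2195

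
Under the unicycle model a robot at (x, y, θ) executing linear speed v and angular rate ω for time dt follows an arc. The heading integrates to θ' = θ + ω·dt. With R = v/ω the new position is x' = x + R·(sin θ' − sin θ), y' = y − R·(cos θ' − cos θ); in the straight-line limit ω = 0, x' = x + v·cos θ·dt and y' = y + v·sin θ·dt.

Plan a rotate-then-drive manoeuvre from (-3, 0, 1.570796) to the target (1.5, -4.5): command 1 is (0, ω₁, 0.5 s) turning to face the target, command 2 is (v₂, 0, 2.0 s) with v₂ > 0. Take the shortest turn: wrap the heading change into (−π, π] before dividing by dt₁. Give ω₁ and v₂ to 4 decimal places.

heading to target = atan2(-4.5−0, 1.5−-3) = -0.7854
Δθ = wrap(-0.7854 − 1.5708) = -2.3562; ω₁ = Δθ/dt₁ = -4.7124
distance = √((1.5−-3)² + (-4.5−0)²) = 6.3640; v₂ = distance/dt₂ = 3.1820

ω₁ = -4.7124, v₂ = 3.1820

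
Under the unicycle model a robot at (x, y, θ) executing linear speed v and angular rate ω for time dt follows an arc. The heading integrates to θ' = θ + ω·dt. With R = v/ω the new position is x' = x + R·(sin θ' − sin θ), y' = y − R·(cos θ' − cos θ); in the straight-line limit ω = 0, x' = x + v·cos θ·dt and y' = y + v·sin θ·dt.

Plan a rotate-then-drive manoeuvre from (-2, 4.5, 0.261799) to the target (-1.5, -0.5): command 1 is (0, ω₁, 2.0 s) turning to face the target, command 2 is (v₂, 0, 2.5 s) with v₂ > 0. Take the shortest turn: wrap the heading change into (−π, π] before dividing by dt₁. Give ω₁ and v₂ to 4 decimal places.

heading to target = atan2(-0.5−4.5, -1.5−-2) = -1.4711
Δθ = wrap(-1.4711 − 0.2618) = -1.7329; ω₁ = Δθ/dt₁ = -0.8665
distance = √((-1.5−-2)² + (-0.5−4.5)²) = 5.0249; v₂ = distance/dt₂ = 2.0100

ω₁ = -0.8665, v₂ = 2.0100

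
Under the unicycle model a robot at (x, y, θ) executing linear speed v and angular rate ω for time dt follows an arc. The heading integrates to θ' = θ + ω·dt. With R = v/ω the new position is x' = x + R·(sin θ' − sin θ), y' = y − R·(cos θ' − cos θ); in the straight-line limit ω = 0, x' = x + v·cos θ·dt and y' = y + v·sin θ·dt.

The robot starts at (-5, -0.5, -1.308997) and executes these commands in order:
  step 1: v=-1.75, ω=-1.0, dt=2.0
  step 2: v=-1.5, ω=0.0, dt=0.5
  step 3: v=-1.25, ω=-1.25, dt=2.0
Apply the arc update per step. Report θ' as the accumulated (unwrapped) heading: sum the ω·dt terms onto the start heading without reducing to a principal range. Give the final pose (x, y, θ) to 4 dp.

(-1.9885, -0.3222, -5.8090)

step 1: θ'=-3.3090 (R=1.7500) → pose (-3.0180, 1.6785, -3.3090)
step 2: θ'=-3.3090 (straight) → pose (-2.2785, 1.5535, -3.3090)
step 3: θ'=-5.8090 (R=1.0000) → pose (-1.9885, -0.3222, -5.8090)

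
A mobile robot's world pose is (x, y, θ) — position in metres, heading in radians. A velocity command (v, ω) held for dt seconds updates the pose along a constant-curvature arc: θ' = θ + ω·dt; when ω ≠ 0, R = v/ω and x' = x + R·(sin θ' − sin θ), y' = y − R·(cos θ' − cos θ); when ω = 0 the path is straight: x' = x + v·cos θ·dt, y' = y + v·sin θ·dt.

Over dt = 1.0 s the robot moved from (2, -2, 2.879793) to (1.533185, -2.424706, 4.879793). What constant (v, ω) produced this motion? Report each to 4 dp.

v = 0.7500, ω = 2.0000

Δθ = 4.879793 − 2.879793 = 2.000000
ω = Δθ/dt = 2.000000/1.0 = 2.0000
R = Δx/(sin θ' − sin θ) = 0.3750
v = R·ω = 0.3750·2.0000 = 0.7500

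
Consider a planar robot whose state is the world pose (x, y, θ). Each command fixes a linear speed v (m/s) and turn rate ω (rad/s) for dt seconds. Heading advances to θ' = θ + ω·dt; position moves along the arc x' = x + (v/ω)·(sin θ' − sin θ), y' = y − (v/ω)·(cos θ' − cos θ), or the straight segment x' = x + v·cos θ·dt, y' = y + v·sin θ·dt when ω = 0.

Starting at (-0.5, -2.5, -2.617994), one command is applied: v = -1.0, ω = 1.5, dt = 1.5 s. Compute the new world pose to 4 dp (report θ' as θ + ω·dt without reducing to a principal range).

(-0.5935, -1.3006, -0.3680)

θ' = -2.6180 + 1.5·1.5 = -0.3680
R = v/ω = -1.0/1.5 = -0.6667
x' = -0.5 + -0.6667·(sin -0.3680 − sin -2.6180) = -0.5935
y' = -2.5 − -0.6667·(cos -0.3680 − cos -2.6180) = -1.3006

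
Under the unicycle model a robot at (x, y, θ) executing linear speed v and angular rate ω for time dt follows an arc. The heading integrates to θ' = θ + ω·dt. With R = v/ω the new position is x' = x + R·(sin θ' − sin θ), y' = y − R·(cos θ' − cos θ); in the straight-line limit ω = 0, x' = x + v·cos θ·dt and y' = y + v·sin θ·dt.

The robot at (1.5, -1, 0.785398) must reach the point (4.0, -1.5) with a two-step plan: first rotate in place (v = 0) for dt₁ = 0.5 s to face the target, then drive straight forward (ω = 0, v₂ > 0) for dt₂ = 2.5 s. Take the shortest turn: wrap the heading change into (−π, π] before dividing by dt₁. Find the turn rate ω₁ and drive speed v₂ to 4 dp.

ω₁ = -1.9656, v₂ = 1.0198

heading to target = atan2(-1.5−-1, 4−1.5) = -0.1974
Δθ = wrap(-0.1974 − 0.7854) = -0.9828; ω₁ = Δθ/dt₁ = -1.9656
distance = √((4−1.5)² + (-1.5−-1)²) = 2.5495; v₂ = distance/dt₂ = 1.0198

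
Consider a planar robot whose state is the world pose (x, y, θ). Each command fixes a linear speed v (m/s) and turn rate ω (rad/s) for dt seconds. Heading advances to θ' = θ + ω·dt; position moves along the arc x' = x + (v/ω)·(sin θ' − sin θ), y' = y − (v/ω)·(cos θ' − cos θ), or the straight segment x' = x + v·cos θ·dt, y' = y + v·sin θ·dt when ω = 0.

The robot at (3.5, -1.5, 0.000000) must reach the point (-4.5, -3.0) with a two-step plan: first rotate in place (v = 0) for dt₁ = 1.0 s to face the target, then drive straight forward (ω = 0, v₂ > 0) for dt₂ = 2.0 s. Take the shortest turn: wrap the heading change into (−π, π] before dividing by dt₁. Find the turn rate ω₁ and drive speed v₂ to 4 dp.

heading to target = atan2(-3−-1.5, -4.5−3.5) = -2.9562
Δθ = wrap(-2.9562 − 0.0000) = -2.9562; ω₁ = Δθ/dt₁ = -2.9562
distance = √((-4.5−3.5)² + (-3−-1.5)²) = 8.1394; v₂ = distance/dt₂ = 4.0697

ω₁ = -2.9562, v₂ = 4.0697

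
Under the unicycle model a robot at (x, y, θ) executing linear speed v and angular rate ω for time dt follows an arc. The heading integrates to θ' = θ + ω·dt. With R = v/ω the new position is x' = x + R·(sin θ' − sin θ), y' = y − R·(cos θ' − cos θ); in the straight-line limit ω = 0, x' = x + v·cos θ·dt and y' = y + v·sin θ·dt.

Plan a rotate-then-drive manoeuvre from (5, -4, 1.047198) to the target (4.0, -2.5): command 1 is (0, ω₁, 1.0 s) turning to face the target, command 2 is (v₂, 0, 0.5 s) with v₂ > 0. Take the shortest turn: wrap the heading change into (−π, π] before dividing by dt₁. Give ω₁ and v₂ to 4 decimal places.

ω₁ = 1.1116, v₂ = 3.6056

heading to target = atan2(-2.5−-4, 4−5) = 2.1588
Δθ = wrap(2.1588 − 1.0472) = 1.1116; ω₁ = Δθ/dt₁ = 1.1116
distance = √((4−5)² + (-2.5−-4)²) = 1.8028; v₂ = distance/dt₂ = 3.6056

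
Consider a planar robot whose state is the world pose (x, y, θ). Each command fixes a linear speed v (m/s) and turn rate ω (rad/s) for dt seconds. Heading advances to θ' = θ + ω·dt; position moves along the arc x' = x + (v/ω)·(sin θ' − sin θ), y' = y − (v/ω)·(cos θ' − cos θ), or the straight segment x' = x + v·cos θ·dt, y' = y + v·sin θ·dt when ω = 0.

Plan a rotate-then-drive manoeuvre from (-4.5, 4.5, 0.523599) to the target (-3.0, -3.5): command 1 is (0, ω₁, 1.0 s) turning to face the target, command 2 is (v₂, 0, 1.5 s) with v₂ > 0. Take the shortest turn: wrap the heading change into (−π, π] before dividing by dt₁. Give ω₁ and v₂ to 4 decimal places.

ω₁ = -1.9090, v₂ = 5.4263

heading to target = atan2(-3.5−4.5, -3−-4.5) = -1.3854
Δθ = wrap(-1.3854 − 0.5236) = -1.9090; ω₁ = Δθ/dt₁ = -1.9090
distance = √((-3−-4.5)² + (-3.5−4.5)²) = 8.1394; v₂ = distance/dt₂ = 5.4263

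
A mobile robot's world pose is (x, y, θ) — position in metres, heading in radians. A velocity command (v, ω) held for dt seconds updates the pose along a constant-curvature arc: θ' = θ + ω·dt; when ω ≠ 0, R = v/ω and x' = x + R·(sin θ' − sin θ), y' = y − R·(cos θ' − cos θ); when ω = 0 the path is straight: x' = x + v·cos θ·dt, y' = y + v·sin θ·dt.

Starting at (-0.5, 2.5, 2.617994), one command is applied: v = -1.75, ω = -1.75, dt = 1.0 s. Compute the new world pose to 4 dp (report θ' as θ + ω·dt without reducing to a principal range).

θ' = 2.6180 + -1.75·1.0 = 0.8680
R = v/ω = -1.75/-1.75 = 1.0000
x' = -0.5 + 1.0000·(sin 0.8680 − sin 2.6180) = -0.2370
y' = 2.5 − 1.0000·(cos 0.8680 − cos 2.6180) = 0.9876

(-0.2370, 0.9876, 0.8680)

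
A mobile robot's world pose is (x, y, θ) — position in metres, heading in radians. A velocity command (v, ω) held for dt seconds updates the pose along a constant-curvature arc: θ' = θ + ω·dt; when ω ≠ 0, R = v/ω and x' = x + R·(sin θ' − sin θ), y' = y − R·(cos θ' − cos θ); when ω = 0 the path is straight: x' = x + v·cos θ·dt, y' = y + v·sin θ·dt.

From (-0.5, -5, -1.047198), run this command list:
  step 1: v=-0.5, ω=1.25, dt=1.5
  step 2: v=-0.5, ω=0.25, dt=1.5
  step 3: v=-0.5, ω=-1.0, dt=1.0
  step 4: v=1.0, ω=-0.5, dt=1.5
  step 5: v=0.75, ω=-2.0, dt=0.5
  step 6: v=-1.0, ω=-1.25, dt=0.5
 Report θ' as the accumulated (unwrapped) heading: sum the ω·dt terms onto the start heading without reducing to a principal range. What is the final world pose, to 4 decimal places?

step 1: θ'=0.8278 (R=-0.4000) → pose (-1.1410, -4.9294, 0.8278)
step 2: θ'=1.2028 (R=-2.0000) → pose (-1.5342, -5.5629, 1.2028)
step 3: θ'=0.2028 (R=0.5000) → pose (-1.9000, -5.8728, 0.2028)
step 4: θ'=-0.5472 (R=-2.0000) → pose (-0.4566, -6.1238, -0.5472)
step 5: θ'=-1.5472 (R=-0.3750) → pose (-0.2768, -6.4352, -1.5472)
step 6: θ'=-2.1722 (R=0.8000) → pose (-0.1367, -5.9637, -2.1722)

(-0.1367, -5.9637, -2.1722)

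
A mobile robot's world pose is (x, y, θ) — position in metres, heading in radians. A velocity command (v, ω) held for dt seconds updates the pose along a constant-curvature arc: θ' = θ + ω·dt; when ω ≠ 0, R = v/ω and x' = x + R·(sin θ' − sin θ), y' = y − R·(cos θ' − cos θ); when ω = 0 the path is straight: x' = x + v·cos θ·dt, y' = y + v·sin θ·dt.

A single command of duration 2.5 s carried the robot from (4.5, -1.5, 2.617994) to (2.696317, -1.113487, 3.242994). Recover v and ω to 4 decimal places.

v = 0.7500, ω = 0.2500

Δθ = 3.242994 − 2.617994 = 0.625000
ω = Δθ/dt = 0.625000/2.5 = 0.2500
R = Δx/(sin θ' − sin θ) = 3.0000
v = R·ω = 3.0000·0.2500 = 0.7500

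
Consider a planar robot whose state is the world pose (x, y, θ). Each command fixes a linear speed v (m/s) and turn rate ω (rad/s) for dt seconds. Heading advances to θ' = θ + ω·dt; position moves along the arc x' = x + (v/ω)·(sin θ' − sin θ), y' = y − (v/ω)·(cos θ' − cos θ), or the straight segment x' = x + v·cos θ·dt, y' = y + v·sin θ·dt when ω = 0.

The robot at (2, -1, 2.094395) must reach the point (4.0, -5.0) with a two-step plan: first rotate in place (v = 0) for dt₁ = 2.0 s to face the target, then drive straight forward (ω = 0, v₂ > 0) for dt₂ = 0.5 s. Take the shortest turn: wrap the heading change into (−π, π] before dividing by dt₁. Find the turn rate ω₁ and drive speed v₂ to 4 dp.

heading to target = atan2(-5−-1, 4−2) = -1.1071
Δθ = wrap(-1.1071 − 2.0944) = 3.0816; ω₁ = Δθ/dt₁ = 1.5408
distance = √((4−2)² + (-5−-1)²) = 4.4721; v₂ = distance/dt₂ = 8.9443

ω₁ = 1.5408, v₂ = 8.9443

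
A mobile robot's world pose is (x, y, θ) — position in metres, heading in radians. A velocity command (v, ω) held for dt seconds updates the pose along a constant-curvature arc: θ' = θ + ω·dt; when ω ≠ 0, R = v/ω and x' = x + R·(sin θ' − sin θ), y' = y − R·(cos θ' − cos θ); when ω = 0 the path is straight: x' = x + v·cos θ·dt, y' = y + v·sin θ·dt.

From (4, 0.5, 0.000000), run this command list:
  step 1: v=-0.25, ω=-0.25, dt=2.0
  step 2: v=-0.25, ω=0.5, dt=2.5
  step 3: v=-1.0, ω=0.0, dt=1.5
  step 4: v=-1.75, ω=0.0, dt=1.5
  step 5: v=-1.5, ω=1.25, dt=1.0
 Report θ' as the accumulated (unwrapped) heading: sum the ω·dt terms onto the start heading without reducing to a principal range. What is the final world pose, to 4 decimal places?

step 1: θ'=-0.5000 (R=1.0000) → pose (3.5206, 0.6224, -0.5000)
step 2: θ'=0.7500 (R=-0.5000) → pose (2.9400, 0.5495, 0.7500)
step 3: θ'=0.7500 (straight) → pose (1.8425, -0.4730, 0.7500)
step 4: θ'=0.7500 (straight) → pose (-0.0782, -2.2623, 0.7500)
step 5: θ'=2.0000 (R=-1.2000) → pose (-0.3514, -3.6397, 2.0000)

(-0.3514, -3.6397, 2.0000)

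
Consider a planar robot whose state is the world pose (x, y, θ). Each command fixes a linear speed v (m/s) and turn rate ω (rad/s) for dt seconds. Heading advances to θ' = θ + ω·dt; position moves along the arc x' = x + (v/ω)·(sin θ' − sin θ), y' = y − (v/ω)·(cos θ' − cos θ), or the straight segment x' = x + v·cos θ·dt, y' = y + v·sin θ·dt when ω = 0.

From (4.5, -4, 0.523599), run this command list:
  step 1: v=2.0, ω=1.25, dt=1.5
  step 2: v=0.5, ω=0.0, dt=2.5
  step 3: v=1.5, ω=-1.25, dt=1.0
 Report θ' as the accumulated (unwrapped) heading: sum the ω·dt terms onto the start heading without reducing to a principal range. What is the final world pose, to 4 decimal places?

(3.5790, 0.7850, 1.1486)

step 1: θ'=2.3986 (R=1.6000) → pose (4.7824, -1.4360, 2.3986)
step 2: θ'=2.3986 (straight) → pose (3.8618, -0.5904, 2.3986)
step 3: θ'=1.1486 (R=-1.2000) → pose (3.5790, 0.7850, 1.1486)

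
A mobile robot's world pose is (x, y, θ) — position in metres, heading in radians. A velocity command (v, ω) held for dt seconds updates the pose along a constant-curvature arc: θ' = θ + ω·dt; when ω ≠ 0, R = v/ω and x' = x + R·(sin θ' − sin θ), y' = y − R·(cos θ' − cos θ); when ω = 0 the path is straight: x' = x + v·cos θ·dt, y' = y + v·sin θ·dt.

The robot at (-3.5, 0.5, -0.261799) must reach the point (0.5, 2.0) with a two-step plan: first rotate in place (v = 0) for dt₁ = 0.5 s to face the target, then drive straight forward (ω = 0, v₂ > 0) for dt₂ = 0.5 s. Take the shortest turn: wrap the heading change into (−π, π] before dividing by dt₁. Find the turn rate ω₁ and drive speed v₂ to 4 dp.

heading to target = atan2(2−0.5, 0.5−-3.5) = 0.3588
Δθ = wrap(0.3588 − -0.2618) = 0.6206; ω₁ = Δθ/dt₁ = 1.2411
distance = √((0.5−-3.5)² + (2−0.5)²) = 4.2720; v₂ = distance/dt₂ = 8.5440

ω₁ = 1.2411, v₂ = 8.5440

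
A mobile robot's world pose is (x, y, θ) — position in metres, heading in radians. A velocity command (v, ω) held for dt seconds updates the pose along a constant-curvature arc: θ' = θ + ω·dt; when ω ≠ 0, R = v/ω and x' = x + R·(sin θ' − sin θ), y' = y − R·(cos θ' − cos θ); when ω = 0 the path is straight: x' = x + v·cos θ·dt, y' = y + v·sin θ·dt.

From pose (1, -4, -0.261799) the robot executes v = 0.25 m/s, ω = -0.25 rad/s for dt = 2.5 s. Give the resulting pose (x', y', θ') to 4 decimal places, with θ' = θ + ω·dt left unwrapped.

(1.5162, -4.3340, -0.8868)

θ' = -0.2618 + -0.25·2.5 = -0.8868
R = v/ω = 0.25/-0.25 = -1.0000
x' = 1 + -1.0000·(sin -0.8868 − sin -0.2618) = 1.5162
y' = -4 − -1.0000·(cos -0.8868 − cos -0.2618) = -4.3340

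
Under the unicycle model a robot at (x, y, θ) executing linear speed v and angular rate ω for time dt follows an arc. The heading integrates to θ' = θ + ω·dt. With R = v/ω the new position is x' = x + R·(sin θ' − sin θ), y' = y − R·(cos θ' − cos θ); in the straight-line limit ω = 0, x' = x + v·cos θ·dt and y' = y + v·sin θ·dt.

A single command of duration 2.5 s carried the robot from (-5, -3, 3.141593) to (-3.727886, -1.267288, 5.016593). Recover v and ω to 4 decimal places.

Δθ = 5.016593 − 3.141593 = 1.875000
ω = Δθ/dt = 1.875000/2.5 = 0.7500
R = −Δy/(cos θ' − cos θ) = -1.3333
v = R·ω = -1.3333·0.7500 = -1.0000

v = -1.0000, ω = 0.7500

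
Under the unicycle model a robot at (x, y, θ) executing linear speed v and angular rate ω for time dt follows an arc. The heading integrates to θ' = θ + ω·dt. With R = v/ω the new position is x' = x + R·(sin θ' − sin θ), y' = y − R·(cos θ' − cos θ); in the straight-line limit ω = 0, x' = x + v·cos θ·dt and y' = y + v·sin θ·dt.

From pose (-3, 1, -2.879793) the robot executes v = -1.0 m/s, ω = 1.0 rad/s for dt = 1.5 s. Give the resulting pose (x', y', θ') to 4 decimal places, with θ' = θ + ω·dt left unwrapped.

(-2.2770, 2.1558, -1.3798)

θ' = -2.8798 + 1.0·1.5 = -1.3798
R = v/ω = -1.0/1.0 = -1.0000
x' = -3 + -1.0000·(sin -1.3798 − sin -2.8798) = -2.2770
y' = 1 − -1.0000·(cos -1.3798 − cos -2.8798) = 2.1558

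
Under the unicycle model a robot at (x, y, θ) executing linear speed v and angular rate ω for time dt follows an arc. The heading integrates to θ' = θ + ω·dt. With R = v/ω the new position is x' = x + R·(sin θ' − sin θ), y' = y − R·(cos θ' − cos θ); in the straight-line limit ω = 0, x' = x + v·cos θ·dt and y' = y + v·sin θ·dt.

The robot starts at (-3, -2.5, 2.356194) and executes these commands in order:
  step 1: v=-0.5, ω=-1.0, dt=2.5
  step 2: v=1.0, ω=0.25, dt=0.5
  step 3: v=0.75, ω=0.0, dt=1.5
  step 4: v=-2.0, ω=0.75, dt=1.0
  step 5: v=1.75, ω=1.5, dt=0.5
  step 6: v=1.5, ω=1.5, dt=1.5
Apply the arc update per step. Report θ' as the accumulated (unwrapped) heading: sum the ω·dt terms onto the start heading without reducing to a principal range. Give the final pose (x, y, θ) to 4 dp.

step 1: θ'=-0.1438 (R=0.5000) → pose (-3.4252, -3.3484, -0.1438)
step 2: θ'=-0.0188 (R=4.0000) → pose (-2.9272, -3.3890, -0.0188)
step 3: θ'=-0.0188 (straight) → pose (-1.8024, -3.4101, -0.0188)
step 4: θ'=0.7312 (R=-2.6667) → pose (-3.6332, -4.0913, 0.7312)
step 5: θ'=1.4812 (R=1.1667) → pose (-3.2503, -3.3273, 1.4812)
step 6: θ'=3.7312 (R=1.0000) → pose (-4.8023, -2.4066, 3.7312)

(-4.8023, -2.4066, 3.7312)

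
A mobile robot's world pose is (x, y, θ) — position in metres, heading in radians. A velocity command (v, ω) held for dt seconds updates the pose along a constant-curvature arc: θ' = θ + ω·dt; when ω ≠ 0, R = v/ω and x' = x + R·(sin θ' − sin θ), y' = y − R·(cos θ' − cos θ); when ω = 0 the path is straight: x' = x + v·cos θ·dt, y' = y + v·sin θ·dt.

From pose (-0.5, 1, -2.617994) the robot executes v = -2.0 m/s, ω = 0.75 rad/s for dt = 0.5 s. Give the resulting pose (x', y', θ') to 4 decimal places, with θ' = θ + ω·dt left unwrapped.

θ' = -2.6180 + 0.75·0.5 = -2.2430
R = v/ω = -2.0/0.75 = -2.6667
x' = -0.5 + -2.6667·(sin -2.2430 − sin -2.6180) = 0.2532
y' = 1 − -2.6667·(cos -2.2430 − cos -2.6180) = 1.6488

(0.2532, 1.6488, -2.2430)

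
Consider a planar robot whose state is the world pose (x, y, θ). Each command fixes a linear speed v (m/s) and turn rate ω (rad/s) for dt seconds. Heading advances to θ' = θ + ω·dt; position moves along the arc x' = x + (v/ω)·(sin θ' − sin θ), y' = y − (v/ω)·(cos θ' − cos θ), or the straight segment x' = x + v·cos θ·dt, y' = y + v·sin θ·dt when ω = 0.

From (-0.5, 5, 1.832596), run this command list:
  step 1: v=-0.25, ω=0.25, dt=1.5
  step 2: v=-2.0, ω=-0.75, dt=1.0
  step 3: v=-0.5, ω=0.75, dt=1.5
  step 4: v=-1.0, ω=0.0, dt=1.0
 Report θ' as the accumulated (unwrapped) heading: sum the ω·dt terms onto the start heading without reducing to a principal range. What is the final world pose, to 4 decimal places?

step 1: θ'=2.2076 (R=-1.0000) → pose (-0.3381, 4.6642, 2.2076)
step 2: θ'=1.4576 (R=2.6667) → pose (0.1675, 2.7773, 1.4576)
step 3: θ'=2.5826 (R=-0.6667) → pose (0.4764, 2.1368, 2.5826)
step 4: θ'=2.5826 (straight) → pose (1.3241, 1.6065, 2.5826)

(1.3241, 1.6065, 2.5826)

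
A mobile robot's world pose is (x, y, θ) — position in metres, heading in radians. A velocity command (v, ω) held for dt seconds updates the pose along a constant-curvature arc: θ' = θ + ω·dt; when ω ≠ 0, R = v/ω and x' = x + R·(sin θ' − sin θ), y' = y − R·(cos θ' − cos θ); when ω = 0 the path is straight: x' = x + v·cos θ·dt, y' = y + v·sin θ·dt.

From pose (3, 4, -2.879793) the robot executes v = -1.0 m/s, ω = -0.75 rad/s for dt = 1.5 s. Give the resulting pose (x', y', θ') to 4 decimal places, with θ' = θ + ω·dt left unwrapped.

(4.3583, 3.5788, -4.0048)

θ' = -2.8798 + -0.75·1.5 = -4.0048
R = v/ω = -1.0/-0.75 = 1.3333
x' = 3 + 1.3333·(sin -4.0048 − sin -2.8798) = 4.3583
y' = 4 − 1.3333·(cos -4.0048 − cos -2.8798) = 3.5788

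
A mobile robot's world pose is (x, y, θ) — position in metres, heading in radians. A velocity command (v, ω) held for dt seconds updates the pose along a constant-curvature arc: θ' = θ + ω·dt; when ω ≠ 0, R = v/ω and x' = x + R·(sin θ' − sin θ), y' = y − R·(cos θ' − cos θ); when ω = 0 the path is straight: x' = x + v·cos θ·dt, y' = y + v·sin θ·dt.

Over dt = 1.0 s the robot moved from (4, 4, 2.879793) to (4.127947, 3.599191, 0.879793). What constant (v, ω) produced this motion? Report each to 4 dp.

Δθ = 0.879793 − 2.879793 = -2.000000
ω = Δθ/dt = -2.000000/1.0 = -2.0000
R = −Δy/(cos θ' − cos θ) = 0.2500
v = R·ω = 0.2500·-2.0000 = -0.5000

v = -0.5000, ω = -2.0000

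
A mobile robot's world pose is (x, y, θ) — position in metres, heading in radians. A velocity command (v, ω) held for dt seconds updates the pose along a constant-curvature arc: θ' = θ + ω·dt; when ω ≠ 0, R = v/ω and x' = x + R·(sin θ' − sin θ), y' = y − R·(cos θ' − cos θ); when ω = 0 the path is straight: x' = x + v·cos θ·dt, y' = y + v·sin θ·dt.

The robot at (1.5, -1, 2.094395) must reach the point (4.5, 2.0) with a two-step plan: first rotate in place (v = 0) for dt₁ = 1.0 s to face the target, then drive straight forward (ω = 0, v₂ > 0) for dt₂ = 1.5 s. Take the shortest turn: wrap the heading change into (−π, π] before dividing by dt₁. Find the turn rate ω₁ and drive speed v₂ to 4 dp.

ω₁ = -1.3090, v₂ = 2.8284

heading to target = atan2(2−-1, 4.5−1.5) = 0.7854
Δθ = wrap(0.7854 − 2.0944) = -1.3090; ω₁ = Δθ/dt₁ = -1.3090
distance = √((4.5−1.5)² + (2−-1)²) = 4.2426; v₂ = distance/dt₂ = 2.8284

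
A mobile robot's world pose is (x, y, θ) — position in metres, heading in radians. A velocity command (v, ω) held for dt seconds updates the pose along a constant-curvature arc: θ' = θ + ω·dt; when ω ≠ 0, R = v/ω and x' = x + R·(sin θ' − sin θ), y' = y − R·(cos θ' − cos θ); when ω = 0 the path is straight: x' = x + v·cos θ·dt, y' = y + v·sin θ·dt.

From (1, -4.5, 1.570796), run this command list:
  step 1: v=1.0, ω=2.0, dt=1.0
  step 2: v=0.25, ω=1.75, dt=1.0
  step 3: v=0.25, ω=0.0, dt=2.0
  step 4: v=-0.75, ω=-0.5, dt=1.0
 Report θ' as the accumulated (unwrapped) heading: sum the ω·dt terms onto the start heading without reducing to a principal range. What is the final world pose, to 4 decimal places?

step 1: θ'=3.5708 (R=0.5000) → pose (0.2919, -4.0454, 3.5708)
step 2: θ'=5.3208 (R=0.1429) → pose (0.2342, -4.2569, 5.3208)
step 3: θ'=5.3208 (straight) → pose (0.5199, -4.6672, 5.3208)
step 4: θ'=4.8208 (R=1.5000) → pose (0.2596, -3.9721, 4.8208)

(0.2596, -3.9721, 4.8208)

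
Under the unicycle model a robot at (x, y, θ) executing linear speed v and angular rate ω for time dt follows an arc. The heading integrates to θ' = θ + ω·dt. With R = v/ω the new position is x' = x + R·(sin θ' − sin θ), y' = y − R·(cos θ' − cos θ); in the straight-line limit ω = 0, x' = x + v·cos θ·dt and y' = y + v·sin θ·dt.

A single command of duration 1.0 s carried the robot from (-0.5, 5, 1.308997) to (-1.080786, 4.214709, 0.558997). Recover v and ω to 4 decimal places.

v = -1.0000, ω = -0.7500

Δθ = 0.558997 − 1.308997 = -0.750000
ω = Δθ/dt = -0.750000/1.0 = -0.7500
R = −Δy/(cos θ' − cos θ) = 1.3333
v = R·ω = 1.3333·-0.7500 = -1.0000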